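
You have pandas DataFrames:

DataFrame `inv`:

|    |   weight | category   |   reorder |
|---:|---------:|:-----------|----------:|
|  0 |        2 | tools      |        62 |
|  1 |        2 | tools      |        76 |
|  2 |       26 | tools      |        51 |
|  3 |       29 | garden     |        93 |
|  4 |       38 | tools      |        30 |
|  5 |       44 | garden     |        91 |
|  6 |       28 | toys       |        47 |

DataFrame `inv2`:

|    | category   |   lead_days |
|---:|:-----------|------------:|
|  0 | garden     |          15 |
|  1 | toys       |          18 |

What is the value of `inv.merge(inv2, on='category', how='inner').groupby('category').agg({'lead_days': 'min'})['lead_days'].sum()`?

33

merge on 'category' (how='inner') → 3 rows:
   weight category  reorder  lead_days
0      29   garden       93         15
1      44   garden       91         15
2      28     toys       47         18
group by category, min of lead_days:
          lead_days
category           
garden           15
toys             18
sum of column 'lead_days' → 33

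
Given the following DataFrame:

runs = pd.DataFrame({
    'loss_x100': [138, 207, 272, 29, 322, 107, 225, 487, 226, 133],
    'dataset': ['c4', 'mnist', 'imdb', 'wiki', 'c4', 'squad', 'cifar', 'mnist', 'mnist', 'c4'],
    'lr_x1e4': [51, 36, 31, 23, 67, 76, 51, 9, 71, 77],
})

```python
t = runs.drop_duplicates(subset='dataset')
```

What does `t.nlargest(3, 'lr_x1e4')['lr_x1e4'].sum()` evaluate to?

drop duplicate dataset (keep=first):
   loss_x100 dataset  lr_x1e4
0        138      c4       51
1        207   mnist       36
2        272    imdb       31
3         29    wiki       23
5        107   squad       76
6        225   cifar       51
take 3 rows with largest lr_x1e4:
   loss_x100 dataset  lr_x1e4
5        107   squad       76
0        138      c4       51
6        225   cifar       51
Hence 178.

178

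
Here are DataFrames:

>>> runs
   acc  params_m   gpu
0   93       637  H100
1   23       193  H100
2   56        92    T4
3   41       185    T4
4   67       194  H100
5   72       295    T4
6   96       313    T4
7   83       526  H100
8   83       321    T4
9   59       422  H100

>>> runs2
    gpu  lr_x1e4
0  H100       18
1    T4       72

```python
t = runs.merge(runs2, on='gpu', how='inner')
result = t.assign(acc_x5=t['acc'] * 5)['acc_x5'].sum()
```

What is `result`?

merge on 'gpu' (how='inner') → 10 rows:
   acc  params_m   gpu  lr_x1e4
0   93       637  H100       18
1   23       193  H100       18
2   56        92    T4       72
3   41       185    T4       72
4   67       194  H100       18
5   72       295    T4       72
6   96       313    T4       72
7   83       526  H100       18
8   83       321    T4       72
9   59       422  H100       18
add column acc_x5 = t['acc'] * 5:
   acc  params_m   gpu  lr_x1e4  acc_x5
0   93       637  H100       18     465
1   23       193  H100       18     115
2   56        92    T4       72     280
3   41       185    T4       72     205
4   67       194  H100       18     335
5   72       295    T4       72     360
6   96       313    T4       72     480
7   83       526  H100       18     415
8   83       321    T4       72     415
9   59       422  H100       18     295
Hence 3365.

3365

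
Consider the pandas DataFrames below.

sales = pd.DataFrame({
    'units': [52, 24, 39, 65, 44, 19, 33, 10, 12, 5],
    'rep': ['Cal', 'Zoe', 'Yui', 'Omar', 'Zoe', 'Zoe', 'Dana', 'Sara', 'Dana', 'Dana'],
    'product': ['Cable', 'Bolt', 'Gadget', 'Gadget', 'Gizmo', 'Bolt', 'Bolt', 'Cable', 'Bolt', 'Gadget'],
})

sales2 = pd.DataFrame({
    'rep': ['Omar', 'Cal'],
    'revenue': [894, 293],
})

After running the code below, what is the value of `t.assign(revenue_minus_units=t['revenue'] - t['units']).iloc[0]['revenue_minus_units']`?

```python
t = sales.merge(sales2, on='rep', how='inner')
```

merge on 'rep' (how='inner') → 2 rows:
   units   rep product  revenue
0     52   Cal   Cable      293
1     65  Omar  Gadget      894
add column revenue_minus_units = t['revenue'] - t['units']:
   units   rep product  revenue  revenue_minus_units
0     52   Cal   Cable      293                  241
1     65  Omar  Gadget      894                  829
Then the value at position 0, column 'revenue_minus_units': 241

241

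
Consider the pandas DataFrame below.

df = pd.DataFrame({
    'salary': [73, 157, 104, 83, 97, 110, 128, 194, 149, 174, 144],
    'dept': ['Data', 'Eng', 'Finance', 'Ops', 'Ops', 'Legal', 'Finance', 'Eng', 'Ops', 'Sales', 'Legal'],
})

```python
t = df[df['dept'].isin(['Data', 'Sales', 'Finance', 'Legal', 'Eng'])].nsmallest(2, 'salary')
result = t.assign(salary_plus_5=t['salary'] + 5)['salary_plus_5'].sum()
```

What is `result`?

filter rows where dept in ['Data', 'Sales', 'Finance', 'Legal', 'Eng']:
    salary     dept
0       73     Data
1      157      Eng
2      104  Finance
5      110    Legal
6      128  Finance
7      194      Eng
9      174    Sales
10     144    Legal
take 2 rows with smallest salary:
   salary     dept
0      73     Data
2     104  Finance
add column salary_plus_5 = t['salary'] + 5:
   salary     dept  salary_plus_5
0      73     Data             78
2     104  Finance            109

187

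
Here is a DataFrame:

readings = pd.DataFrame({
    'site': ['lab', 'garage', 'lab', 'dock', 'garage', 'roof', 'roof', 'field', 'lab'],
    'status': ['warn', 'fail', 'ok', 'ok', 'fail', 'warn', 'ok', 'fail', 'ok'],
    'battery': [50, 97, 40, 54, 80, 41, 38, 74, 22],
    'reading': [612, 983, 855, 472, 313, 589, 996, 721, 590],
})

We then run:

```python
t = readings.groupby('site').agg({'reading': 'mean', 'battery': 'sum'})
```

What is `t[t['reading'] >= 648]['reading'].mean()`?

group by site: mean(reading), sum(battery):
           reading  battery
site                       
dock    472.000000       54
field   721.000000       74
garage  648.000000      177
lab     685.666667      112
roof    792.500000       79
filter rows where reading >= 648:
           reading  battery
site                       
field   721.000000       74
garage  648.000000      177
lab     685.666667      112
roof    792.500000       79
Then the mean of column 'reading': 711.791666667

711.791666667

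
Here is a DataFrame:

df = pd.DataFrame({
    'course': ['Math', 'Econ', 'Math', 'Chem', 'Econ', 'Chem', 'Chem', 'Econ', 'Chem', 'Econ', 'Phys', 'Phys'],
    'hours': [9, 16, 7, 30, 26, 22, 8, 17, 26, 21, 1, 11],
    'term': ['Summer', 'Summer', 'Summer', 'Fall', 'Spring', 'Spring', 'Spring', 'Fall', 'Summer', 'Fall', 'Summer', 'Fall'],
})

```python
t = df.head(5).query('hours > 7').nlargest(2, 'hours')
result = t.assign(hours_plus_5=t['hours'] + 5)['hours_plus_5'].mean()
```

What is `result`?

33.0

take first 5 rows:
  course  hours    term
0   Math      9  Summer
1   Econ     16  Summer
2   Math      7  Summer
3   Chem     30    Fall
4   Econ     26  Spring
filter rows where hours > 7:
  course  hours    term
0   Math      9  Summer
1   Econ     16  Summer
3   Chem     30    Fall
4   Econ     26  Spring
take 2 rows with largest hours:
  course  hours    term
3   Chem     30    Fall
4   Econ     26  Spring
add column hours_plus_5 = t['hours'] + 5:
  course  hours    term  hours_plus_5
3   Chem     30    Fall            35
4   Econ     26  Spring            31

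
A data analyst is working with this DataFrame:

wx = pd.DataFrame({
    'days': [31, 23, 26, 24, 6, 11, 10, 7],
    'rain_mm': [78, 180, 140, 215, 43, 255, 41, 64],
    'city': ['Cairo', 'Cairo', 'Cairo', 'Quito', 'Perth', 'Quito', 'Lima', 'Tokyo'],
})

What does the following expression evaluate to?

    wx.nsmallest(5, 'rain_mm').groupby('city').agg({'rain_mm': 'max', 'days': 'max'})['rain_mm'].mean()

72.0

take 5 rows with smallest rain_mm:
   days  rain_mm   city
6    10       41   Lima
4     6       43  Perth
7     7       64  Tokyo
0    31       78  Cairo
2    26      140  Cairo
group by city: max(rain_mm), max(days):
       rain_mm  days
city                
Cairo      140    31
Lima        41    10
Perth       43     6
Tokyo       64     7
So mean() = 72.0.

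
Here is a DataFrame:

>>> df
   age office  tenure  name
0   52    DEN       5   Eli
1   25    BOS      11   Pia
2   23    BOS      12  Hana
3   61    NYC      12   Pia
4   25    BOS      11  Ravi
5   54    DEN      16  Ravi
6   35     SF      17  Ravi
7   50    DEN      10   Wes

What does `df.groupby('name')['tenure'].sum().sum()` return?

94

group by name, sum of tenure:
name
Eli      5
Hana    12
Pia     23
Ravi    44
Wes     10
Name: tenure, dtype: int64
Hence 94.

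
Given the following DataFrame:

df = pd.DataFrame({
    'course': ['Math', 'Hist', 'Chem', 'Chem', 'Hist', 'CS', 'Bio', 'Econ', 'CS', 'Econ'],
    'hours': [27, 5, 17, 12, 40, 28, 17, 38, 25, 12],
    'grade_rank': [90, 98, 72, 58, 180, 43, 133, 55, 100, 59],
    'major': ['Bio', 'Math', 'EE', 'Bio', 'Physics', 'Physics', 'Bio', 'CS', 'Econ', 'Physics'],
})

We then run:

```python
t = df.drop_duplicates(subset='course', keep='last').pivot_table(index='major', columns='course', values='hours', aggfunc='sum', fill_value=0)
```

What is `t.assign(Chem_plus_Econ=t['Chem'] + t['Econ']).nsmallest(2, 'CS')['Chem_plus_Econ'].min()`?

12

drop duplicate course (keep=last):
  course  hours  grade_rank    major
0   Math     27          90      Bio
3   Chem     12          58      Bio
4   Hist     40         180  Physics
6    Bio     17         133      Bio
8     CS     25         100     Econ
9   Econ     12          59  Physics
pivot: rows=major, cols=course, sum(hours):
course   Bio  CS  Chem  Econ  Hist  Math
major                                   
Bio       17   0    12     0     0    27
Econ       0  25     0     0     0     0
Physics    0   0     0    12    40     0
add column Chem_plus_Econ = t['Chem'] + t['Econ']:
course   Bio  CS  Chem  Econ  Hist  Math  Chem_plus_Econ
major                                                   
Bio       17   0    12     0     0    27              12
Econ       0  25     0     0     0     0               0
Physics    0   0     0    12    40     0              12
take 2 rows with smallest CS:
course   Bio  CS  Chem  Econ  Hist  Math  Chem_plus_Econ
major                                                   
Bio       17   0    12     0     0    27              12
Physics    0   0     0    12    40     0              12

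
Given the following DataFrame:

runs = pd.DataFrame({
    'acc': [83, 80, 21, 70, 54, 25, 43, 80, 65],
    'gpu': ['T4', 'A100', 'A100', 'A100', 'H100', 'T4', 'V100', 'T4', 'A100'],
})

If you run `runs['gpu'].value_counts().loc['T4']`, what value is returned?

value_counts of gpu:
gpu
A100    4
T4      3
H100    1
V100    1
Name: count, dtype: int64

3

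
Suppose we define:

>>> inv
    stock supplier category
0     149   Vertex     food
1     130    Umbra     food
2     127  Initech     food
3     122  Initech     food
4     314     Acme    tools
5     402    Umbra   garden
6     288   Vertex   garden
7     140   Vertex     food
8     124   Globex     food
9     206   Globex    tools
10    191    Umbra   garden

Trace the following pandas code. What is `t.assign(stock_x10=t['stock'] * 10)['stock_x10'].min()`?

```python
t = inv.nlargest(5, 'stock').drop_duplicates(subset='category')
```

take 5 rows with largest stock:
    stock supplier category
5     402    Umbra   garden
4     314     Acme    tools
6     288   Vertex   garden
9     206   Globex    tools
10    191    Umbra   garden
drop duplicate category (keep=first):
   stock supplier category
5    402    Umbra   garden
4    314     Acme    tools
add column stock_x10 = t['stock'] * 10:
   stock supplier category  stock_x10
5    402    Umbra   garden       4020
4    314     Acme    tools       3140
Reading off the min of column 'stock_x10', we get 3140.

3140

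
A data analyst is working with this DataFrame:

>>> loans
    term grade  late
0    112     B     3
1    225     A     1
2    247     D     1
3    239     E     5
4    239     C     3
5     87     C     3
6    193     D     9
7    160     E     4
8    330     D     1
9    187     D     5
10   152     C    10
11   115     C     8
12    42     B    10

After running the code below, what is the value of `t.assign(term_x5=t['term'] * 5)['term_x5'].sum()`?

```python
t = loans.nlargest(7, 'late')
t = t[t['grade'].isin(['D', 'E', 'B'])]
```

4105

take 7 rows with largest late:
    term grade  late
10   152     C    10
12    42     B    10
6    193     D     9
11   115     C     8
3    239     E     5
9    187     D     5
7    160     E     4
filter rows where grade in ['D', 'E', 'B']:
    term grade  late
12    42     B    10
6    193     D     9
3    239     E     5
9    187     D     5
7    160     E     4
add column term_x5 = t['term'] * 5:
    term grade  late  term_x5
12    42     B    10      210
6    193     D     9      965
3    239     E     5     1195
9    187     D     5      935
7    160     E     4      800
Finally, sum of column 'term_x5' = 4105.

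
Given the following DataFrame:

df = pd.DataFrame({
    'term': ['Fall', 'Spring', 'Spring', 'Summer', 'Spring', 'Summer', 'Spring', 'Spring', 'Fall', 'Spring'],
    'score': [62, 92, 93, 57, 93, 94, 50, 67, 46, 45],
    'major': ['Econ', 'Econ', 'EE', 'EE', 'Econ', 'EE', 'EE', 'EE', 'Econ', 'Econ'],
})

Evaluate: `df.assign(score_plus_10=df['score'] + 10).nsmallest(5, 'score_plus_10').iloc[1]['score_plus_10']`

add column score_plus_10 = df['score'] + 10:
     term  score major  score_plus_10
0    Fall     62  Econ             72
1  Spring     92  Econ            102
2  Spring     93    EE            103
3  Summer     57    EE             67
4  Spring     93  Econ            103
5  Summer     94    EE            104
6  Spring     50    EE             60
7  Spring     67    EE             77
8    Fall     46  Econ             56
9  Spring     45  Econ             55
take 5 rows with smallest score_plus_10:
     term  score major  score_plus_10
9  Spring     45  Econ             55
8    Fall     46  Econ             56
6  Spring     50    EE             60
3  Summer     57    EE             67
0    Fall     62  Econ             72
The value at position 1, column 'score_plus_10' is 56.

56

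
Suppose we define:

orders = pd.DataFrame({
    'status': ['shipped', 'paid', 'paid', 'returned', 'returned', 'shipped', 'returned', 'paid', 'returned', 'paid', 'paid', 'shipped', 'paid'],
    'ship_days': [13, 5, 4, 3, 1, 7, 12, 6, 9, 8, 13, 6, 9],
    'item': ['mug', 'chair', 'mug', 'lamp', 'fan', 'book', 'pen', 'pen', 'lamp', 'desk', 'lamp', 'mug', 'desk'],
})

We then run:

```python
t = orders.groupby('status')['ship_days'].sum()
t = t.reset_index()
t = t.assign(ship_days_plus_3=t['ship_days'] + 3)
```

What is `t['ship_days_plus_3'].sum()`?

group by status, sum of ship_days:
status
paid        45
returned    25
shipped     26
Name: ship_days, dtype: int64
reset_index():
     status  ship_days
0      paid         45
1  returned         25
2   shipped         26
add column ship_days_plus_3 = t['ship_days'] + 3:
     status  ship_days  ship_days_plus_3
0      paid         45                48
1  returned         25                28
2   shipped         26                29
Reading off the sum of column 'ship_days_plus_3', we get 105.

105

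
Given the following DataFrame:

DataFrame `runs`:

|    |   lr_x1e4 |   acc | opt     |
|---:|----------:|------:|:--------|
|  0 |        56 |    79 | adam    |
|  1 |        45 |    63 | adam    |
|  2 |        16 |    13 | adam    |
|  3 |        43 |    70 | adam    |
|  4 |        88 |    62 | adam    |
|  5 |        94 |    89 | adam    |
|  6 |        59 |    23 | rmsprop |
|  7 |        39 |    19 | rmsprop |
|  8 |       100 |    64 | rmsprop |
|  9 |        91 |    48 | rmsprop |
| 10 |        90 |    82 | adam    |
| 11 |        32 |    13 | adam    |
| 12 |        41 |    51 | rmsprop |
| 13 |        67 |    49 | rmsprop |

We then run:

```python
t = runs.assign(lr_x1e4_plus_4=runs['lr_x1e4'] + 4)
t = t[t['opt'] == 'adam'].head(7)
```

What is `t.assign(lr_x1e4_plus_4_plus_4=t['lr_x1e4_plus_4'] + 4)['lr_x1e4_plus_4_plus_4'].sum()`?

488

add column lr_x1e4_plus_4 = runs['lr_x1e4'] + 4:
    lr_x1e4  acc      opt  lr_x1e4_plus_4
0        56   79     adam              60
1        45   63     adam              49
2        16   13     adam              20
3        43   70     adam              47
4        88   62     adam              92
5        94   89     adam              98
6        59   23  rmsprop              63
7        39   19  rmsprop              43
8       100   64  rmsprop             104
9        91   48  rmsprop              95
10       90   82     adam              94
11       32   13     adam              36
12       41   51  rmsprop              45
13       67   49  rmsprop              71
filter rows where opt == 'adam':
    lr_x1e4  acc   opt  lr_x1e4_plus_4
0        56   79  adam              60
1        45   63  adam              49
2        16   13  adam              20
3        43   70  adam              47
4        88   62  adam              92
5        94   89  adam              98
10       90   82  adam              94
11       32   13  adam              36
take first 7 rows:
    lr_x1e4  acc   opt  lr_x1e4_plus_4
0        56   79  adam              60
1        45   63  adam              49
2        16   13  adam              20
3        43   70  adam              47
4        88   62  adam              92
5        94   89  adam              98
10       90   82  adam              94
add column lr_x1e4_plus_4_plus_4 = t['lr_x1e4_plus_4'] + 4:
    lr_x1e4  acc   opt  lr_x1e4_plus_4  lr_x1e4_plus_4_plus_4
0        56   79  adam              60                     64
1        45   63  adam              49                     53
2        16   13  adam              20                     24
3        43   70  adam              47                     51
4        88   62  adam              92                     96
5        94   89  adam              98                    102
10       90   82  adam              94                     98
Taking the sum of column 'lr_x1e4_plus_4_plus_4' gives 488.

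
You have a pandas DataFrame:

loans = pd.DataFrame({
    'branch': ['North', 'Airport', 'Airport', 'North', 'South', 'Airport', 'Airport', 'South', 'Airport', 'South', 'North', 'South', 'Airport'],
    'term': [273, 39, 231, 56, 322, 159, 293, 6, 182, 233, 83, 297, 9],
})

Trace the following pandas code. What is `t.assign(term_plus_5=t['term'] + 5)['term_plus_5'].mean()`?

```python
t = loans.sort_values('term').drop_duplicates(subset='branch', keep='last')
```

sort by term:
     branch  term
7     South     6
12  Airport     9
1   Airport    39
3     North    56
10    North    83
5   Airport   159
8   Airport   182
2   Airport   231
9     South   233
0     North   273
6   Airport   293
11    South   297
4     South   322
drop duplicate branch (keep=last):
    branch  term
0    North   273
6  Airport   293
4    South   322
add column term_plus_5 = t['term'] + 5:
    branch  term  term_plus_5
0    North   273          278
6  Airport   293          298
4    South   322          327
Finally, mean of column 'term_plus_5' = 301.0.

301.0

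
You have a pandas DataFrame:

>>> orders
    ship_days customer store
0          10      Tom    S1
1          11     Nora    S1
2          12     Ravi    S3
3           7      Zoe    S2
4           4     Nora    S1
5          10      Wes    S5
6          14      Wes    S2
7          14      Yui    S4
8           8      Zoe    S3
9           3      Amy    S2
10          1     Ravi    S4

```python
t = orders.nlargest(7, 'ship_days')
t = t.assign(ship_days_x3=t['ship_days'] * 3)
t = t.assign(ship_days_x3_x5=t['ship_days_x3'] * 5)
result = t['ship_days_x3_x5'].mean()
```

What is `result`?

169.285714286

take 7 rows with largest ship_days:
   ship_days customer store
6         14      Wes    S2
7         14      Yui    S4
2         12     Ravi    S3
1         11     Nora    S1
0         10      Tom    S1
5         10      Wes    S5
8          8      Zoe    S3
add column ship_days_x3 = t['ship_days'] * 3:
   ship_days customer store  ship_days_x3
6         14      Wes    S2            42
7         14      Yui    S4            42
2         12     Ravi    S3            36
1         11     Nora    S1            33
0         10      Tom    S1            30
5         10      Wes    S5            30
8          8      Zoe    S3            24
add column ship_days_x3_x5 = t['ship_days_x3'] * 5:
   ship_days customer store  ship_days_x3  ship_days_x3_x5
6         14      Wes    S2            42              210
7         14      Yui    S4            42              210
2         12     Ravi    S3            36              180
1         11     Nora    S1            33              165
0         10      Tom    S1            30              150
5         10      Wes    S5            30              150
8          8      Zoe    S3            24              120
Hence 169.285714286.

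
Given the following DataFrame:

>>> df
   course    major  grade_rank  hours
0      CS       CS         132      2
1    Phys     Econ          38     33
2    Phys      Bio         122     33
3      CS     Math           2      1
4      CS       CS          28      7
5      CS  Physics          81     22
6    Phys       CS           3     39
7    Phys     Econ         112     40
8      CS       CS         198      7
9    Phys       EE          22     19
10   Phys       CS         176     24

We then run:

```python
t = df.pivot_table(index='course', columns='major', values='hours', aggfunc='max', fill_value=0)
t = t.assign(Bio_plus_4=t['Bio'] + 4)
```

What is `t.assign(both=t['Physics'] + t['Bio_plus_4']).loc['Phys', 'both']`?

37

pivot: rows=course, cols=major, max(hours):
major   Bio  CS  EE  Econ  Math  Physics
course                                  
CS        0   7   0     0     1       22
Phys     33  39  19    40     0        0
add column Bio_plus_4 = t['Bio'] + 4:
major   Bio  CS  EE  Econ  Math  Physics  Bio_plus_4
course                                              
CS        0   7   0     0     1       22           4
Phys     33  39  19    40     0        0          37
add column both = t['Physics'] + t['Bio_plus_4']:
major   Bio  CS  EE  Econ  Math  Physics  Bio_plus_4  both
course                                                    
CS        0   7   0     0     1       22           4    26
Phys     33  39  19    40     0        0          37    37
Taking the value at row 'Phys', column 'both' gives 37.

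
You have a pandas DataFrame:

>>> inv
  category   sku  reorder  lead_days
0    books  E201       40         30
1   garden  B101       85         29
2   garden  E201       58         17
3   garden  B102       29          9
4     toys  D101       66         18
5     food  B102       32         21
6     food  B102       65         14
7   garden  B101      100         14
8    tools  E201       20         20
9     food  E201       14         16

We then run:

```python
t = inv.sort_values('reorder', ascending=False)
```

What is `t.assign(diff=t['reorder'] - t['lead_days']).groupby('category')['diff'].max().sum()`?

sort by reorder descending:
  category   sku  reorder  lead_days
7   garden  B101      100         14
1   garden  B101       85         29
4     toys  D101       66         18
6     food  B102       65         14
2   garden  E201       58         17
0    books  E201       40         30
5     food  B102       32         21
3   garden  B102       29          9
8    tools  E201       20         20
9     food  E201       14         16
add column diff = t['reorder'] - t['lead_days']:
  category   sku  reorder  lead_days  diff
7   garden  B101      100         14    86
1   garden  B101       85         29    56
4     toys  D101       66         18    48
6     food  B102       65         14    51
2   garden  E201       58         17    41
0    books  E201       40         30    10
5     food  B102       32         21    11
3   garden  B102       29          9    20
8    tools  E201       20         20     0
9     food  E201       14         16    -2
group by category, max of diff:
category
books     10
food      51
garden    86
tools      0
toys      48
Name: diff, dtype: int64
Taking the sum of the resulting series gives 195.

195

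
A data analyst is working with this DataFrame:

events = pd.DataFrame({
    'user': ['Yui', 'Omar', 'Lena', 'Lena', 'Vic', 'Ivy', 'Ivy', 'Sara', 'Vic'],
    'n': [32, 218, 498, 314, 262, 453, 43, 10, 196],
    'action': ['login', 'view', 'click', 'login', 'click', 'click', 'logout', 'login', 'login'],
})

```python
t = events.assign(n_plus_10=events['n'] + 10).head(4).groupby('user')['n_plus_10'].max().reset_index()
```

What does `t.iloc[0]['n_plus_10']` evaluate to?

add column n_plus_10 = events['n'] + 10:
   user    n  action  n_plus_10
0   Yui   32   login         42
1  Omar  218    view        228
2  Lena  498   click        508
3  Lena  314   login        324
4   Vic  262   click        272
5   Ivy  453   click        463
6   Ivy   43  logout         53
7  Sara   10   login         20
8   Vic  196   login        206
take first 4 rows:
   user    n action  n_plus_10
0   Yui   32  login         42
1  Omar  218   view        228
2  Lena  498  click        508
3  Lena  314  login        324
group by user, max of n_plus_10:
user
Lena    508
Omar    228
Yui      42
Name: n_plus_10, dtype: int64
reset_index():
   user  n_plus_10
0  Lena        508
1  Omar        228
2   Yui         42
The value at position 0, column 'n_plus_10' is 508.

508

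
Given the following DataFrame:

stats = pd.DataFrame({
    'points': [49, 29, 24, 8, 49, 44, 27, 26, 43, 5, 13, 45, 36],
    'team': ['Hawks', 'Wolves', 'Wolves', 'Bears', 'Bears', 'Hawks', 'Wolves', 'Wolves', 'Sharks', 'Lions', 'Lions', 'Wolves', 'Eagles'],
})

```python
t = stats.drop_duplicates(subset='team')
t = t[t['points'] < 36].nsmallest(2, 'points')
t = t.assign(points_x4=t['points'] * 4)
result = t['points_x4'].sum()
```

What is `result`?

drop duplicate team (keep=first):
    points    team
0       49   Hawks
1       29  Wolves
3        8   Bears
8       43  Sharks
9        5   Lions
12      36  Eagles
filter rows where points < 36:
   points    team
1      29  Wolves
3       8   Bears
9       5   Lions
take 2 rows with smallest points:
   points   team
9       5  Lions
3       8  Bears
add column points_x4 = t['points'] * 4:
   points   team  points_x4
9       5  Lions         20
3       8  Bears         32

52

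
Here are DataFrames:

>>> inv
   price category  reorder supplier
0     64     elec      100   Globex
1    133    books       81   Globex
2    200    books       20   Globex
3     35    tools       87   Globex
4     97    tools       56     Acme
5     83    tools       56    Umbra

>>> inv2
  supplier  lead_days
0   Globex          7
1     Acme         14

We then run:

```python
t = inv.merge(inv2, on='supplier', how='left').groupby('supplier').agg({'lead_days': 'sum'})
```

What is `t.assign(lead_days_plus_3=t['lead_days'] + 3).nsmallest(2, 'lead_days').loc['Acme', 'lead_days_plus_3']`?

17.0

merge on 'supplier' (how='left') → 6 rows:
   price category  reorder supplier  lead_days
0     64     elec      100   Globex        7.0
1    133    books       81   Globex        7.0
2    200    books       20   Globex        7.0
3     35    tools       87   Globex        7.0
4     97    tools       56     Acme       14.0
5     83    tools       56    Umbra        NaN
group by supplier, sum of lead_days:
          lead_days
supplier           
Acme           14.0
Globex         28.0
Umbra           0.0
add column lead_days_plus_3 = t['lead_days'] + 3:
          lead_days  lead_days_plus_3
supplier                             
Acme           14.0              17.0
Globex         28.0              31.0
Umbra           0.0               3.0
take 2 rows with smallest lead_days:
          lead_days  lead_days_plus_3
supplier                             
Umbra           0.0               3.0
Acme           14.0              17.0
Taking the value at row 'Acme', column 'lead_days_plus_3' gives 17.0.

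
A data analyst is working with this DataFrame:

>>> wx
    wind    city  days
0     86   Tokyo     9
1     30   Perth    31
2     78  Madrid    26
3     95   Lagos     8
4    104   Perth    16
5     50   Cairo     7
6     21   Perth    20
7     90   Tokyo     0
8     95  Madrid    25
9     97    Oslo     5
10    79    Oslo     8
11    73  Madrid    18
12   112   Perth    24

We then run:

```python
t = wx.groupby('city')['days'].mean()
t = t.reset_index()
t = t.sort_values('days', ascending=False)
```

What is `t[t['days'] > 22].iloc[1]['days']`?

group by city, mean of days:
city
Cairo      7.00
Lagos      8.00
Madrid    23.00
Oslo       6.50
Perth     22.75
Tokyo      4.50
Name: days, dtype: float64
reset_index():
     city   days
0   Cairo   7.00
1   Lagos   8.00
2  Madrid  23.00
3    Oslo   6.50
4   Perth  22.75
5   Tokyo   4.50
sort by days descending:
     city   days
2  Madrid  23.00
4   Perth  22.75
1   Lagos   8.00
0   Cairo   7.00
3    Oslo   6.50
5   Tokyo   4.50
filter rows where days > 22:
     city   days
2  Madrid  23.00
4   Perth  22.75
The value at position 1, column 'days' is 22.75.

22.75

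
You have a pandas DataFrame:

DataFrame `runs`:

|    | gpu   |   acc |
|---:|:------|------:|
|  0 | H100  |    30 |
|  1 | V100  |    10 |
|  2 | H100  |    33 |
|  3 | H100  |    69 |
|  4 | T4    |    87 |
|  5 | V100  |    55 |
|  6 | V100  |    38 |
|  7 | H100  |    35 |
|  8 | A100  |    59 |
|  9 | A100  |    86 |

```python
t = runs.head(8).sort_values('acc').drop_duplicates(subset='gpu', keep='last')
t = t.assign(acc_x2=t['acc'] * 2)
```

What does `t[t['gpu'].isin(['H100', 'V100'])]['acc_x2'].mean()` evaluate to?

124.0

take first 8 rows:
    gpu  acc
0  H100   30
1  V100   10
2  H100   33
3  H100   69
4    T4   87
5  V100   55
6  V100   38
7  H100   35
sort by acc:
    gpu  acc
1  V100   10
0  H100   30
2  H100   33
7  H100   35
6  V100   38
5  V100   55
3  H100   69
4    T4   87
drop duplicate gpu (keep=last):
    gpu  acc
5  V100   55
3  H100   69
4    T4   87
add column acc_x2 = t['acc'] * 2:
    gpu  acc  acc_x2
5  V100   55     110
3  H100   69     138
4    T4   87     174
filter rows where gpu in ['H100', 'V100']:
    gpu  acc  acc_x2
5  V100   55     110
3  H100   69     138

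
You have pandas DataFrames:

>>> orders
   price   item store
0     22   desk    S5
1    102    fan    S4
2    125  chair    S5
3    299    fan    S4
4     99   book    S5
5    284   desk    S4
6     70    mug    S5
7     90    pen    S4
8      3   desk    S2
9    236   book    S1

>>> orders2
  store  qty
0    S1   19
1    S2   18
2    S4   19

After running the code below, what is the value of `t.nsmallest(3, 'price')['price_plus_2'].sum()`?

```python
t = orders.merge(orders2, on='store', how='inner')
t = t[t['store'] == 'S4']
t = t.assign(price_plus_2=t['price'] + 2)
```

482

merge on 'store' (how='inner') → 6 rows:
   price  item store  qty
0    102   fan    S4   19
1    299   fan    S4   19
2    284  desk    S4   19
3     90   pen    S4   19
4      3  desk    S2   18
5    236  book    S1   19
filter rows where store == 'S4':
   price  item store  qty
0    102   fan    S4   19
1    299   fan    S4   19
2    284  desk    S4   19
3     90   pen    S4   19
add column price_plus_2 = t['price'] + 2:
   price  item store  qty  price_plus_2
0    102   fan    S4   19           104
1    299   fan    S4   19           301
2    284  desk    S4   19           286
3     90   pen    S4   19            92
take 3 rows with smallest price:
   price  item store  qty  price_plus_2
3     90   pen    S4   19            92
0    102   fan    S4   19           104
2    284  desk    S4   19           286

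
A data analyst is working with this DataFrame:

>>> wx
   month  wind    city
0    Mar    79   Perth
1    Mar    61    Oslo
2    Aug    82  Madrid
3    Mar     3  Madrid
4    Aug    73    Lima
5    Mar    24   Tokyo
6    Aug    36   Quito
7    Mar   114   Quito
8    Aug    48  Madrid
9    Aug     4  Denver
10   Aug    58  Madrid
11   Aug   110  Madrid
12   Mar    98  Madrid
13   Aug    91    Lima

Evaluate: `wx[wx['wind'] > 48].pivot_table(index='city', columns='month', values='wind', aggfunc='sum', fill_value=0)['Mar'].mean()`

filter rows where wind > 48:
   month  wind    city
0    Mar    79   Perth
1    Mar    61    Oslo
2    Aug    82  Madrid
4    Aug    73    Lima
7    Mar   114   Quito
10   Aug    58  Madrid
11   Aug   110  Madrid
12   Mar    98  Madrid
13   Aug    91    Lima
pivot: rows=city, cols=month, sum(wind):
month   Aug  Mar
city            
Lima    164    0
Madrid  250   98
Oslo      0   61
Perth     0   79
Quito     0  114

70.4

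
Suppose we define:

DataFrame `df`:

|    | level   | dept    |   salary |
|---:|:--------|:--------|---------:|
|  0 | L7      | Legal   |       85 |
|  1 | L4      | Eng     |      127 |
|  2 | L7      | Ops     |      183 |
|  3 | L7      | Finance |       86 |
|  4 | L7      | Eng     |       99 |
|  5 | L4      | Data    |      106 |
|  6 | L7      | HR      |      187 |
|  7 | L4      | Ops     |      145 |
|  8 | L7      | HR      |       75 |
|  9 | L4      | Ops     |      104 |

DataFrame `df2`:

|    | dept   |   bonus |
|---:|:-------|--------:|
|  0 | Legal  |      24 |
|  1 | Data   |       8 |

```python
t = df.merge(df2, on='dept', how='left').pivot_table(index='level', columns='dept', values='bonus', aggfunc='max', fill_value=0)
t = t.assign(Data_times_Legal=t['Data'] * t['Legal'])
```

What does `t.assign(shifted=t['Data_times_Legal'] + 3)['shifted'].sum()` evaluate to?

6.0

merge on 'dept' (how='left') → 10 rows:
  level     dept  salary  bonus
0    L7    Legal      85   24.0
1    L4      Eng     127    NaN
2    L7      Ops     183    NaN
3    L7  Finance      86    NaN
4    L7      Eng      99    NaN
5    L4     Data     106    8.0
6    L7       HR     187    NaN
7    L4      Ops     145    NaN
8    L7       HR      75    NaN
9    L4      Ops     104    NaN
pivot: rows=level, cols=dept, max(bonus):
dept   Data  Legal
level             
L4      8.0    0.0
L7      0.0   24.0
add column Data_times_Legal = t['Data'] * t['Legal']:
dept   Data  Legal  Data_times_Legal
level                               
L4      8.0    0.0               0.0
L7      0.0   24.0               0.0
add column shifted = t['Data_times_Legal'] + 3:
dept   Data  Legal  Data_times_Legal  shifted
level                                        
L4      8.0    0.0               0.0      3.0
L7      0.0   24.0               0.0      3.0
sum of column 'shifted' → 6.0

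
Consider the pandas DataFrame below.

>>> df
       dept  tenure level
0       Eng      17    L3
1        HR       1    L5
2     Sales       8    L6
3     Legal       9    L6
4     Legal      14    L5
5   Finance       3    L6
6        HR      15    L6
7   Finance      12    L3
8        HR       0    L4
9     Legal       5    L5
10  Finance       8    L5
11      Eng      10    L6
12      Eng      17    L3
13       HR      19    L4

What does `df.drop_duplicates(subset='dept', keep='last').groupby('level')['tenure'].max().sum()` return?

52

drop duplicate dept (keep=last):
       dept  tenure level
2     Sales       8    L6
9     Legal       5    L5
10  Finance       8    L5
12      Eng      17    L3
13       HR      19    L4
group by level, max of tenure:
level
L3    17
L4    19
L5     8
L6     8
Name: tenure, dtype: int64
Finally, sum of the resulting series = 52.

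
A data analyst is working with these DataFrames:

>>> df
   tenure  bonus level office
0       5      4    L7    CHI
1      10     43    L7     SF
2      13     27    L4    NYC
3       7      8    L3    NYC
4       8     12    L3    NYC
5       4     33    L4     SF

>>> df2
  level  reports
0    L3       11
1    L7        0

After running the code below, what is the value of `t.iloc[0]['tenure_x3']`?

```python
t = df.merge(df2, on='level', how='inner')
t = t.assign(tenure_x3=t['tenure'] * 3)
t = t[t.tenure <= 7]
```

15

merge on 'level' (how='inner') → 4 rows:
   tenure  bonus level office  reports
0       5      4    L7    CHI        0
1      10     43    L7     SF        0
2       7      8    L3    NYC       11
3       8     12    L3    NYC       11
add column tenure_x3 = t['tenure'] * 3:
   tenure  bonus level office  reports  tenure_x3
0       5      4    L7    CHI        0         15
1      10     43    L7     SF        0         30
2       7      8    L3    NYC       11         21
3       8     12    L3    NYC       11         24
filter rows where tenure <= 7:
   tenure  bonus level office  reports  tenure_x3
0       5      4    L7    CHI        0         15
2       7      8    L3    NYC       11         21
Finally, value at position 0, column 'tenure_x3' = 15.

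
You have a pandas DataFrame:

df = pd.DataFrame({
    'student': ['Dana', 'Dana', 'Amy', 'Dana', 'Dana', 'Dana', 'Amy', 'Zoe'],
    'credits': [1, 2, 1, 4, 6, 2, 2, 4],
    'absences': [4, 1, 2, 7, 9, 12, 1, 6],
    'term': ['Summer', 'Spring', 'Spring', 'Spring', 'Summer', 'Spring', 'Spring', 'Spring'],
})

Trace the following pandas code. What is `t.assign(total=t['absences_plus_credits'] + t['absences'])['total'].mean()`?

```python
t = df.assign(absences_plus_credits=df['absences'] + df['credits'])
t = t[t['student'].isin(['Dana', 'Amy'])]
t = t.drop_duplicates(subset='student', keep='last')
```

add column absences_plus_credits = df['absences'] + df['credits']:
  student  credits  absences    term  absences_plus_credits
0    Dana        1         4  Summer                      5
1    Dana        2         1  Spring                      3
2     Amy        1         2  Spring                      3
3    Dana        4         7  Spring                     11
4    Dana        6         9  Summer                     15
5    Dana        2        12  Spring                     14
6     Amy        2         1  Spring                      3
7     Zoe        4         6  Spring                     10
filter rows where student in ['Dana', 'Amy']:
  student  credits  absences    term  absences_plus_credits
0    Dana        1         4  Summer                      5
1    Dana        2         1  Spring                      3
2     Amy        1         2  Spring                      3
3    Dana        4         7  Spring                     11
4    Dana        6         9  Summer                     15
5    Dana        2        12  Spring                     14
6     Amy        2         1  Spring                      3
drop duplicate student (keep=last):
  student  credits  absences    term  absences_plus_credits
5    Dana        2        12  Spring                     14
6     Amy        2         1  Spring                      3
add column total = t['absences_plus_credits'] + t['absences']:
  student  credits  absences    term  absences_plus_credits  total
5    Dana        2        12  Spring                     14     26
6     Amy        2         1  Spring                      3      4

15.0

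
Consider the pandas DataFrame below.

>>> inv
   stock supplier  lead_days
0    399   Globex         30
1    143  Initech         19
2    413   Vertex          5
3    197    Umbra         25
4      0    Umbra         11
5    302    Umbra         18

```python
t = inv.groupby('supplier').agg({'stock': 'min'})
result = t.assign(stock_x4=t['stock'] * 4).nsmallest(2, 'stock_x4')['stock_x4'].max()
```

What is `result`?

572

group by supplier, min of stock:
          stock
supplier       
Globex      399
Initech     143
Umbra         0
Vertex      413
add column stock_x4 = t['stock'] * 4:
          stock  stock_x4
supplier                 
Globex      399      1596
Initech     143       572
Umbra         0         0
Vertex      413      1652
take 2 rows with smallest stock_x4:
          stock  stock_x4
supplier                 
Umbra         0         0
Initech     143       572
max of column 'stock_x4' → 572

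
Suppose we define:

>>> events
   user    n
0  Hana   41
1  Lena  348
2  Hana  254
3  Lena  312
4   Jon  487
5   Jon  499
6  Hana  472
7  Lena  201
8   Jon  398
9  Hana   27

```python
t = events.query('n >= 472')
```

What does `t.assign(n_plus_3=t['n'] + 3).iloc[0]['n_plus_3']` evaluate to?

filter rows where n >= 472:
   user    n
4   Jon  487
5   Jon  499
6  Hana  472
add column n_plus_3 = t['n'] + 3:
   user    n  n_plus_3
4   Jon  487       490
5   Jon  499       502
6  Hana  472       475
value at position 0, column 'n_plus_3' → 490

490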